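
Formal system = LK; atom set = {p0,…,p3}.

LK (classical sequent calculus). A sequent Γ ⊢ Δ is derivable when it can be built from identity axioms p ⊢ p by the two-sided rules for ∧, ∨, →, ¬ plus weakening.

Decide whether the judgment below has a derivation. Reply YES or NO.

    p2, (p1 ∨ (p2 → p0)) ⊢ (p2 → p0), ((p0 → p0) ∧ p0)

Enumerate valuations to refute Γ ⊢ Δ:
  v=0000: Γ:[p2=F, (p1 ∨ (p2 → p0))=T] Δ:[(p2 → p0)=T, ((p0 → p0) ∧ p0)=F] refutes=False
  v=0001: Γ:[p2=F, (p1 ∨ (p2 → p0))=T] Δ:[(p2 → p0)=T, ((p0 → p0) ∧ p0)=F] refutes=False
  v=0010: Γ:[p2=T, (p1 ∨ (p2 → p0))=F] Δ:[(p2 → p0)=F, ((p0 → p0) ∧ p0)=F] refutes=False
  v=0011: Γ:[p2=T, (p1 ∨ (p2 → p0))=F] Δ:[(p2 → p0)=F, ((p0 → p0) ∧ p0)=F] refutes=False
  v=0100: Γ:[p2=F, (p1 ∨ (p2 → p0))=T] Δ:[(p2 → p0)=T, ((p0 → p0) ∧ p0)=F] refutes=False
  v=0101: Γ:[p2=F, (p1 ∨ (p2 → p0))=T] Δ:[(p2 → p0)=T, ((p0 → p0) ∧ p0)=F] refutes=False
  v=0110: Γ:[p2=T, (p1 ∨ (p2 → p0))=T] Δ:[(p2 → p0)=F, ((p0 → p0) ∧ p0)=F] refutes=True  ← countermodel

Result: NO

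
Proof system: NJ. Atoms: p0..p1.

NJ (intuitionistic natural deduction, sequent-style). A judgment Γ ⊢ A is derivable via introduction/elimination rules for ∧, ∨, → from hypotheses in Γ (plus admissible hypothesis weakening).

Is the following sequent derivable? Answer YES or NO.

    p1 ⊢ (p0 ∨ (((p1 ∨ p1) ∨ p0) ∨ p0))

Derivation trace:
[∨I₂] p1 ⊢ (p0 ∨ (((p1 ∨ p1) ∨ p0) ∨ p0))
  [∨I₁] p1 ⊢ (((p1 ∨ p1) ∨ p0) ∨ p0)
    [∨I₁] p1 ⊢ ((p1 ∨ p1) ∨ p0)
      [∨I₁] p1 ⊢ (p1 ∨ p1)
        [Ax] p1 ⊢ p1

Result: YES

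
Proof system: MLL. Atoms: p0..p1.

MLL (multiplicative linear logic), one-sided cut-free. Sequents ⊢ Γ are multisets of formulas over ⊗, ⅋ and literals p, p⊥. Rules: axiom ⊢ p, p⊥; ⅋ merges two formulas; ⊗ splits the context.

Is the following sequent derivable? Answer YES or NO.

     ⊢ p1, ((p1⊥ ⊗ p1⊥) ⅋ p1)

Proof tree:
[⅋]  ⊢ p1, ((p1⊥ ⊗ p1⊥) ⅋ p1)
  [⊗]  ⊢ p1, p1, (p1⊥ ⊗ p1⊥)
    [Ax]  ⊢ p1, p1⊥
    [Ax]  ⊢ p1, p1⊥

Result: YES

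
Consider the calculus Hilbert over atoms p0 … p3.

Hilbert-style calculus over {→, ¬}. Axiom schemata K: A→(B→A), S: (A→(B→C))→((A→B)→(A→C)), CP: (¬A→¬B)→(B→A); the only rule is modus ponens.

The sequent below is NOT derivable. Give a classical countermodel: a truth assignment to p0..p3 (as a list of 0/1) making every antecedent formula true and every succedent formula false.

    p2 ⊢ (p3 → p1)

Truth-table refutation:
  v=0000: Γ:[p2=F] Δ:[(p3 → p1)=T] refutes=False
  v=0001: Γ:[p2=F] Δ:[(p3 → p1)=F] refutes=False
  v=0010: Γ:[p2=T] Δ:[(p3 → p1)=T] refutes=False
  v=0011: Γ:[p2=T] Δ:[(p3 → p1)=F] refutes=True  ← countermodel

Result: [0, 0, 1, 1]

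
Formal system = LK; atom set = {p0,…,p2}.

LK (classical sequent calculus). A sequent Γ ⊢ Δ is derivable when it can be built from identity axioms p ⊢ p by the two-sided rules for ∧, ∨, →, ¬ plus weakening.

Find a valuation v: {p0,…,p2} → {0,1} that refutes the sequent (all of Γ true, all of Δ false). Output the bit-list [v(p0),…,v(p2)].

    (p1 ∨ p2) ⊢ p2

Truth-table refutation:
  v=000: Γ:[(p1 ∨ p2)=F] Δ:[p2=F] refutes=False
  v=001: Γ:[(p1 ∨ p2)=T] Δ:[p2=T] refutes=False
  v=010: Γ:[(p1 ∨ p2)=T] Δ:[p2=F] refutes=True  ← countermodel

Result: [0, 1, 0]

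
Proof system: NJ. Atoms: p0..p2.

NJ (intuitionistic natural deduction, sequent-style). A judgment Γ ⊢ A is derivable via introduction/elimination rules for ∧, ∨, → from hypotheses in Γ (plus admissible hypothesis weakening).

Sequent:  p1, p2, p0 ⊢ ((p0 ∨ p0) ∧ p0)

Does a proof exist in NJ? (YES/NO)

Proof tree:
[∧I] p1, p2, p0 ⊢ ((p0 ∨ p0) ∧ p0)
  [Wk] p0, p1 ⊢ (p0 ∨ p0)
    [∨I₂] p0 ⊢ (p0 ∨ p0)
      [Ax] p0 ⊢ p0
  [Wk] p0, p1, p2 ⊢ p0
    [Wk] p0, p1 ⊢ p0
      [Ax] p0 ⊢ p0

Result: YES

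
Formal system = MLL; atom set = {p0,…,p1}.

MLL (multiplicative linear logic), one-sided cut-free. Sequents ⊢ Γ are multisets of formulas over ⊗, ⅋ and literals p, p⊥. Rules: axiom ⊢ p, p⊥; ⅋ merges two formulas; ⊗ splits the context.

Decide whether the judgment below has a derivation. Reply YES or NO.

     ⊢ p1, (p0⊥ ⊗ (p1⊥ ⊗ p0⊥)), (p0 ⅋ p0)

Proof tree:
[⅋]  ⊢ p1, (p0⊥ ⊗ (p1⊥ ⊗ p0⊥)), (p0 ⅋ p0)
  [⊗]  ⊢ p0, p1, p0, (p0⊥ ⊗ (p1⊥ ⊗ p0⊥))
    [Ax]  ⊢ p0, p0⊥
    [⊗]  ⊢ p1, p0, (p1⊥ ⊗ p0⊥)
      [Ax]  ⊢ p1, p1⊥
      [Ax]  ⊢ p0, p0⊥

Result: YES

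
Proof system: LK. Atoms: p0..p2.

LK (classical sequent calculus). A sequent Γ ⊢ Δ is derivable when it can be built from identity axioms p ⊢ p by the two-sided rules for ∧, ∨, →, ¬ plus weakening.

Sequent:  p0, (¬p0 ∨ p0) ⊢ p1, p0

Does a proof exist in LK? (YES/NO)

Proof tree:
[∨L] p0, (¬p0 ∨ p0) ⊢ p1, p0
  [WR] p0, ¬p0 ⊢ p1
    [¬L] p0, ¬p0 ⊢ 
      [Ax] p0 ⊢ p0
  [Ax] p0 ⊢ p0

Result: YES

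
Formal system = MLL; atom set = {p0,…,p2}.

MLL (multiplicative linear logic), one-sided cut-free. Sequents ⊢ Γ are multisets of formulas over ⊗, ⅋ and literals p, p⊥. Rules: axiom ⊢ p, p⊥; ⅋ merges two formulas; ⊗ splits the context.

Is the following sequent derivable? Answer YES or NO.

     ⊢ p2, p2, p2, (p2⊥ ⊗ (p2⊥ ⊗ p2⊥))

Proof tree:
[⊗]  ⊢ p2, p2, p2, (p2⊥ ⊗ (p2⊥ ⊗ p2⊥))
  [Ax]  ⊢ p2, p2⊥
  [⊗]  ⊢ p2, p2, (p2⊥ ⊗ p2⊥)
    [Ax]  ⊢ p2, p2⊥
    [Ax]  ⊢ p2, p2⊥

Result: YES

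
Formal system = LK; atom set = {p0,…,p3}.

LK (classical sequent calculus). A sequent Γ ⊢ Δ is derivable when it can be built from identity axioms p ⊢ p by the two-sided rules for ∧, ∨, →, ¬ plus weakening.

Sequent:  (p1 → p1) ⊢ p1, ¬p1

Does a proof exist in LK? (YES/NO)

Derivation (root first):
[¬R] (p1 → p1) ⊢ p1, ¬p1
  [→L] p1, (p1 → p1) ⊢ p1
    [Ax] p1 ⊢ p1
    [Ax] p1 ⊢ p1

Result: YES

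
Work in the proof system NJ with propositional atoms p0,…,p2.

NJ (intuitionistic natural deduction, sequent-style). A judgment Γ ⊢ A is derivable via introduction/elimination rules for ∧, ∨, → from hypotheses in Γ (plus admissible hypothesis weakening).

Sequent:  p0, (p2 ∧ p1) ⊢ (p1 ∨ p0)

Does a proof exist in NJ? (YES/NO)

Derivation trace:
[∨I₂] p0, (p2 ∧ p1) ⊢ (p1 ∨ p0)
  [Wk] p0, (p2 ∧ p1) ⊢ p0
    [Ax] p0 ⊢ p0

Result: YES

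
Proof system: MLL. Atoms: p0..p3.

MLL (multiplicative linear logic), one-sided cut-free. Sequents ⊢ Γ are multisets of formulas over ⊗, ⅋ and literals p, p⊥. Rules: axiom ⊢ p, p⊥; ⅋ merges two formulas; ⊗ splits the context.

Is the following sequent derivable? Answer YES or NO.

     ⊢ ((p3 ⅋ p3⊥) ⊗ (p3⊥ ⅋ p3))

Derivation (root first):
[⊗]  ⊢ ((p3 ⅋ p3⊥) ⊗ (p3⊥ ⅋ p3))
  [⅋]  ⊢ (p3 ⅋ p3⊥)
    [Ax]  ⊢ p3, p3⊥
  [⅋]  ⊢ (p3⊥ ⅋ p3)
    [Ax]  ⊢ p3, p3⊥

Result: YES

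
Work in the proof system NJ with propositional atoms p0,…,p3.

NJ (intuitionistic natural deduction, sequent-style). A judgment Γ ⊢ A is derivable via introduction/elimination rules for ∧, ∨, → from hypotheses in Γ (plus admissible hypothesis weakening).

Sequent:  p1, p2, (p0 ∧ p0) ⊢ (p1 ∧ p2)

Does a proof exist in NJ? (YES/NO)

Derivation trace:
[Wk] p1, p2, (p0 ∧ p0) ⊢ (p1 ∧ p2)
  [∧I] p1, p2 ⊢ (p1 ∧ p2)
    [Ax] p1 ⊢ p1
    [Ax] p2 ⊢ p2

Result: YES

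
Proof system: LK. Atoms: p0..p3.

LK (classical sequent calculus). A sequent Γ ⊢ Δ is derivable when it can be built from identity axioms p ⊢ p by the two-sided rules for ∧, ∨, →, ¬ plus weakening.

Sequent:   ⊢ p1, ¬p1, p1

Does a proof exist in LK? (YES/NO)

Derivation (root first):
[WR]  ⊢ p1, ¬p1, p1
  [¬R]  ⊢ p1, ¬p1
    [Ax] p1 ⊢ p1

Result: YES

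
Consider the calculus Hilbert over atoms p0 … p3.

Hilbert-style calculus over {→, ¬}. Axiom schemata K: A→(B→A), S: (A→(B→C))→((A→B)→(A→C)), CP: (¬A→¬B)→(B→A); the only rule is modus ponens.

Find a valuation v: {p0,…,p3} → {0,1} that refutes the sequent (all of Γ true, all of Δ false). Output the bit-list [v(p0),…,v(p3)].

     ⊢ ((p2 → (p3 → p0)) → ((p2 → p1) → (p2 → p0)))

Enumerate valuations to refute Γ ⊢ Δ:
  v=0000: Γ:[] Δ:[((p2 → (p3 → p0)) → ((p2 → p1) → (p2 → p0)))=T] refutes=False
  v=0001: Γ:[] Δ:[((p2 → (p3 → p0)) → ((p2 → p1) → (p2 → p0)))=T] refutes=False
  v=0010: Γ:[] Δ:[((p2 → (p3 → p0)) → ((p2 → p1) → (p2 → p0)))=T] refutes=False
  v=0011: Γ:[] Δ:[((p2 → (p3 → p0)) → ((p2 → p1) → (p2 → p0)))=T] refutes=False
  v=0100: Γ:[] Δ:[((p2 → (p3 → p0)) → ((p2 → p1) → (p2 → p0)))=T] refutes=False
  v=0101: Γ:[] Δ:[((p2 → (p3 → p0)) → ((p2 → p1) → (p2 → p0)))=T] refutes=False
  v=0110: Γ:[] Δ:[((p2 → (p3 → p0)) → ((p2 → p1) → (p2 → p0)))=F] refutes=True  ← countermodel

Result: [0, 1, 1, 0]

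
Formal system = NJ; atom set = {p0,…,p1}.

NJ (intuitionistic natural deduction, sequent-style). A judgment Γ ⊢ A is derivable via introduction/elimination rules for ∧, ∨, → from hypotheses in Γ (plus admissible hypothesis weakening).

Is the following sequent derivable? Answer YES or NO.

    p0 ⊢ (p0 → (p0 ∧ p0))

Derivation (root first):
[→I] p0 ⊢ (p0 → (p0 ∧ p0))
  [Wk] p0, p0 ⊢ (p0 ∧ p0)
    [∧I] p0 ⊢ (p0 ∧ p0)
      [Ax] p0 ⊢ p0
      [Ax] p0 ⊢ p0

Result: YES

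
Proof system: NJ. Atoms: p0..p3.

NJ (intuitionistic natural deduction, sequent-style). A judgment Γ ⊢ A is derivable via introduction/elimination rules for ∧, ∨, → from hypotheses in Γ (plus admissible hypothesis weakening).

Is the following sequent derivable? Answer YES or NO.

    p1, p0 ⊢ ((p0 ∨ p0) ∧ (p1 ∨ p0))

Derivation trace:
[∧I] p1, p0 ⊢ ((p0 ∨ p0) ∧ (p1 ∨ p0))
  [Wk] p0, p1 ⊢ (p0 ∨ p0)
    [∨I₁] p0 ⊢ (p0 ∨ p0)
      [Ax] p0 ⊢ p0
  [∨I₁] p1 ⊢ (p1 ∨ p0)
    [Ax] p1 ⊢ p1

Result: YES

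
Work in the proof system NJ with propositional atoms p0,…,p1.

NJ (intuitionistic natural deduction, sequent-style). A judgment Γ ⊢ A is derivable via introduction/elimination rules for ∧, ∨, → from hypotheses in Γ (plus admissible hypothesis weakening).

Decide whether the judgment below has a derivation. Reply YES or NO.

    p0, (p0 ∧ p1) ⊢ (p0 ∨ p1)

Derivation (root first):
[Wk] p0, (p0 ∧ p1) ⊢ (p0 ∨ p1)
  [∨I₁] p0 ⊢ (p0 ∨ p1)
    [Ax] p0 ⊢ p0

Result: YES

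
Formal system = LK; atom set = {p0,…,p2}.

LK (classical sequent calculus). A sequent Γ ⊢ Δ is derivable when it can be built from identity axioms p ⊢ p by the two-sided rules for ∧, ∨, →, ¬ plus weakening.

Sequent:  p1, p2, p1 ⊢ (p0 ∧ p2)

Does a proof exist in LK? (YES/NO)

Search for a countermodel by truth-table:
  v=000: Γ:[p1=F, p2=F, p1=F] Δ:[(p0 ∧ p2)=F] refutes=False
  v=001: Γ:[p1=F, p2=T, p1=F] Δ:[(p0 ∧ p2)=F] refutes=False
  v=010: Γ:[p1=T, p2=F, p1=T] Δ:[(p0 ∧ p2)=F] refutes=False
  v=011: Γ:[p1=T, p2=T, p1=T] Δ:[(p0 ∧ p2)=F] refutes=True  ← countermodel

Result: NO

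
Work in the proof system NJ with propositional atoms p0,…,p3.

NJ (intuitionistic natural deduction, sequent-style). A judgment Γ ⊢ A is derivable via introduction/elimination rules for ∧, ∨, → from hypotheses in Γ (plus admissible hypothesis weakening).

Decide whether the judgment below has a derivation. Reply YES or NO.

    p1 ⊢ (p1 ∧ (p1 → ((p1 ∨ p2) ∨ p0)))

Proof tree:
[∧I] p1 ⊢ (p1 ∧ (p1 → ((p1 ∨ p2) ∨ p0)))
  [Wk] p1, p1 ⊢ p1
    [Ax] p1 ⊢ p1
  [→I]  ⊢ (p1 → ((p1 ∨ p2) ∨ p0))
    [∨I₁] p1 ⊢ ((p1 ∨ p2) ∨ p0)
      [∨I₁] p1 ⊢ (p1 ∨ p2)
        [Ax] p1 ⊢ p1

Result: YES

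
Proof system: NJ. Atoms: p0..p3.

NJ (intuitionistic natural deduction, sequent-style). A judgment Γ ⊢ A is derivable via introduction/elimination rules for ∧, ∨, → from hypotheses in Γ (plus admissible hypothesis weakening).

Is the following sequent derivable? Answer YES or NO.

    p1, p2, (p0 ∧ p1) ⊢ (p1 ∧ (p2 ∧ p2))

Derivation (root first):
[∧I] p1, p2, (p0 ∧ p1) ⊢ (p1 ∧ (p2 ∧ p2))
  [Ax] p1 ⊢ p1
  [∧I] p2, (p0 ∧ p1) ⊢ (p2 ∧ p2)
    [Ax] p2 ⊢ p2
    [Wk] p2, (p0 ∧ p1) ⊢ p2
      [Ax] p2 ⊢ p2

Result: YES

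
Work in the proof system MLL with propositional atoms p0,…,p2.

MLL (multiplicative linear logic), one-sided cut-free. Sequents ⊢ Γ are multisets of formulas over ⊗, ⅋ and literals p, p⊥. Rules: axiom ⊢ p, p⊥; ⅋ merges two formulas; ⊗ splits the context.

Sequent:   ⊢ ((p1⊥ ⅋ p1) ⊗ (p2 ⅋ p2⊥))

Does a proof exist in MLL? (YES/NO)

Derivation (root first):
[⊗]  ⊢ ((p1⊥ ⅋ p1) ⊗ (p2 ⅋ p2⊥))
  [⅋]  ⊢ (p1⊥ ⅋ p1)
    [Ax]  ⊢ p1, p1⊥
  [⅋]  ⊢ (p2 ⅋ p2⊥)
    [Ax]  ⊢ p2, p2⊥

Result: YES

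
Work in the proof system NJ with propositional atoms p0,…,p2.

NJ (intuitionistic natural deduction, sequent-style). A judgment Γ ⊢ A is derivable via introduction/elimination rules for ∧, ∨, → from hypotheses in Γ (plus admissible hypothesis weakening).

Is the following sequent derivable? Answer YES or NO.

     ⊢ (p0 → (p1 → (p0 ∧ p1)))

Derivation (root first):
[→I]  ⊢ (p0 → (p1 → (p0 ∧ p1)))
  [→I] p0 ⊢ (p1 → (p0 ∧ p1))
    [∧I] p1, p0 ⊢ (p0 ∧ p1)
      [Ax] p0 ⊢ p0
      [Ax] p1 ⊢ p1

Result: YES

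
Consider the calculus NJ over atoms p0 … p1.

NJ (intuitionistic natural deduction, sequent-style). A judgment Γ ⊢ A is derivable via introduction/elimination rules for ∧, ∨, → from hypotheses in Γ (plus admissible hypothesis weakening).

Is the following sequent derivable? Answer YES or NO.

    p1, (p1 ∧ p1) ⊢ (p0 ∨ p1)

Proof tree:
[Wk] p1, (p1 ∧ p1) ⊢ (p0 ∨ p1)
  [∨I₂] p1 ⊢ (p0 ∨ p1)
    [Ax] p1 ⊢ p1

Result: YES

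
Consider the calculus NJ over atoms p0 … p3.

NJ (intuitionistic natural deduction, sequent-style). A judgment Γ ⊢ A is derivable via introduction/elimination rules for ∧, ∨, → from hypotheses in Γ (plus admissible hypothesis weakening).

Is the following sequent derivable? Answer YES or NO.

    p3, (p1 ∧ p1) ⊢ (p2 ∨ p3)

Proof tree:
[∨I₂] p3, (p1 ∧ p1) ⊢ (p2 ∨ p3)
  [Wk] p3, (p1 ∧ p1) ⊢ p3
    [Ax] p3 ⊢ p3

Result: YES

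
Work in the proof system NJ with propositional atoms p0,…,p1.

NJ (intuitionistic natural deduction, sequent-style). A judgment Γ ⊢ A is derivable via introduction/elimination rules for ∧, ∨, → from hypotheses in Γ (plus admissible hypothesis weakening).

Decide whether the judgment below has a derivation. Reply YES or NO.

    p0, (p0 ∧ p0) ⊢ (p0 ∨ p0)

Proof tree:
[Wk] p0, (p0 ∧ p0) ⊢ (p0 ∨ p0)
  [∨I₁] p0 ⊢ (p0 ∨ p0)
    [Ax] p0 ⊢ p0

Result: YES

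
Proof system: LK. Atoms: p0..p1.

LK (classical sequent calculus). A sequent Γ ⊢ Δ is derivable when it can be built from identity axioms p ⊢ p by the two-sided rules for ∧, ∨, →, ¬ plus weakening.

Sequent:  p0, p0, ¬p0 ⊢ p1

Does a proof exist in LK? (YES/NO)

Derivation trace:
[WR] p0, p0, ¬p0 ⊢ p1
  [¬L] p0, p0, ¬p0 ⊢ 
    [WL] p0, p0 ⊢ p0
      [Ax] p0 ⊢ p0

Result: YES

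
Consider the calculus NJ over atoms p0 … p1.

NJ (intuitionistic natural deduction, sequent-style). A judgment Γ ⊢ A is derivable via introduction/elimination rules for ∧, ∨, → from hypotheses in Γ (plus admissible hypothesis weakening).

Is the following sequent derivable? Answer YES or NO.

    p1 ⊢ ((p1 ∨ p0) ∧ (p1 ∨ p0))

Proof tree:
[∧I] p1 ⊢ ((p1 ∨ p0) ∧ (p1 ∨ p0))
  [∨I₁] p1 ⊢ (p1 ∨ p0)
    [Ax] p1 ⊢ p1
  [∨I₁] p1 ⊢ (p1 ∨ p0)
    [Ax] p1 ⊢ p1

Result: YES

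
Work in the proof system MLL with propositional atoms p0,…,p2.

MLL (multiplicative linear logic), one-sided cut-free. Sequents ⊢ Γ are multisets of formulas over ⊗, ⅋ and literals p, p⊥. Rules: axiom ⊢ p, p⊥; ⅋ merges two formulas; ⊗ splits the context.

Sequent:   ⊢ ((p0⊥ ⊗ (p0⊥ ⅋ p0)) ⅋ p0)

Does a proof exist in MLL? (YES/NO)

Derivation trace:
[⅋]  ⊢ ((p0⊥ ⊗ (p0⊥ ⅋ p0)) ⅋ p0)
  [⊗]  ⊢ p0, (p0⊥ ⊗ (p0⊥ ⅋ p0))
    [Ax]  ⊢ p0, p0⊥
    [⅋]  ⊢ (p0⊥ ⅋ p0)
      [Ax]  ⊢ p0, p0⊥

Result: YES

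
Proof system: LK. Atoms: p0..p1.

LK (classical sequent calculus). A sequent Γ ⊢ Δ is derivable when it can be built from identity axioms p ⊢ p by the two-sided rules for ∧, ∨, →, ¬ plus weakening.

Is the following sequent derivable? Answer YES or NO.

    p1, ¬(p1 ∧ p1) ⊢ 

Derivation trace:
[¬L] p1, ¬(p1 ∧ p1) ⊢ 
  [∧R] p1 ⊢ (p1 ∧ p1)
    [Ax] p1 ⊢ p1
    [Ax] p1 ⊢ p1

Result: YES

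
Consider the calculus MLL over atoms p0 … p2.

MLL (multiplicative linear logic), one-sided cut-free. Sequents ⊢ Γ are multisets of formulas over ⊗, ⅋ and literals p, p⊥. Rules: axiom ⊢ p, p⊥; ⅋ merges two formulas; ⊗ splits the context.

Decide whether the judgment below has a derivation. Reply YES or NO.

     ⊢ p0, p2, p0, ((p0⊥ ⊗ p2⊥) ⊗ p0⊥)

Derivation (root first):
[⊗]  ⊢ p0, p2, p0, ((p0⊥ ⊗ p2⊥) ⊗ p0⊥)
  [⊗]  ⊢ p0, p2, (p0⊥ ⊗ p2⊥)
    [Ax]  ⊢ p0, p0⊥
    [Ax]  ⊢ p2, p2⊥
  [Ax]  ⊢ p0, p0⊥

Result: YES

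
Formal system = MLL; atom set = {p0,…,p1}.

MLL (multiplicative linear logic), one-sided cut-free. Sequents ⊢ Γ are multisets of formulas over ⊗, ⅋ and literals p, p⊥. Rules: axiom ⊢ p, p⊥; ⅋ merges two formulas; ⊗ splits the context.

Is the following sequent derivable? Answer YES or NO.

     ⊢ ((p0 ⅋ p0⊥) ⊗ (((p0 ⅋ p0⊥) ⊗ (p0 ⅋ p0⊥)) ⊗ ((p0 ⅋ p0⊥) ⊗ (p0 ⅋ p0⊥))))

Derivation (root first):
[⊗]  ⊢ ((p0 ⅋ p0⊥) ⊗ (((p0 ⅋ p0⊥) ⊗ (p0 ⅋ p0⊥)) ⊗ ((p0 ⅋ p0⊥) ⊗ (p0 ⅋ p0⊥))))
  [⅋]  ⊢ (p0 ⅋ p0⊥)
    [Ax]  ⊢ p0, p0⊥
  [⊗]  ⊢ (((p0 ⅋ p0⊥) ⊗ (p0 ⅋ p0⊥)) ⊗ ((p0 ⅋ p0⊥) ⊗ (p0 ⅋ p0⊥)))
    [⊗]  ⊢ ((p0 ⅋ p0⊥) ⊗ (p0 ⅋ p0⊥))
      [⅋]  ⊢ (p0 ⅋ p0⊥)
        [Ax]  ⊢ p0, p0⊥
      [⅋]  ⊢ (p0 ⅋ p0⊥)
        [Ax]  ⊢ p0, p0⊥
    [⊗]  ⊢ ((p0 ⅋ p0⊥) ⊗ (p0 ⅋ p0⊥))
      [⅋]  ⊢ (p0 ⅋ p0⊥)
        [Ax]  ⊢ p0, p0⊥
      [⅋]  ⊢ (p0 ⅋ p0⊥)
        [Ax]  ⊢ p0, p0⊥

Result: YES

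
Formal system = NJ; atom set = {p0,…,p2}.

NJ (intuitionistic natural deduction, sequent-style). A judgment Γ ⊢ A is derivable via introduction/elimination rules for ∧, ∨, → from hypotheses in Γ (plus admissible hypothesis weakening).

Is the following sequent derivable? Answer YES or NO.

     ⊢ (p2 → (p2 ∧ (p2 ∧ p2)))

Derivation trace:
[→I]  ⊢ (p2 → (p2 ∧ (p2 ∧ p2)))
  [∧I] p2 ⊢ (p2 ∧ (p2 ∧ p2))
    [Ax] p2 ⊢ p2
    [∧I] p2 ⊢ (p2 ∧ p2)
      [Ax] p2 ⊢ p2
      [Ax] p2 ⊢ p2

Result: YES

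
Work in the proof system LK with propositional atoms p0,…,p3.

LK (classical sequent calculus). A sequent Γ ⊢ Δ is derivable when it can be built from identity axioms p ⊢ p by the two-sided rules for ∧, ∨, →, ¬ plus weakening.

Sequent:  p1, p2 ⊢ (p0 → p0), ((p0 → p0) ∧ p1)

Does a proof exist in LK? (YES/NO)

Derivation (root first):
[∧R] p1, p2 ⊢ (p0 → p0), ((p0 → p0) ∧ p1)
  [WL] p2, p1 ⊢ (p0 → p0)
    [WL] p2 ⊢ (p0 → p0)
      [→R]  ⊢ (p0 → p0)
        [Ax] p0 ⊢ p0
  [WR]  ⊢ (p0 → p0), p1
    [→R]  ⊢ (p0 → p0)
      [Ax] p0 ⊢ p0

Result: YES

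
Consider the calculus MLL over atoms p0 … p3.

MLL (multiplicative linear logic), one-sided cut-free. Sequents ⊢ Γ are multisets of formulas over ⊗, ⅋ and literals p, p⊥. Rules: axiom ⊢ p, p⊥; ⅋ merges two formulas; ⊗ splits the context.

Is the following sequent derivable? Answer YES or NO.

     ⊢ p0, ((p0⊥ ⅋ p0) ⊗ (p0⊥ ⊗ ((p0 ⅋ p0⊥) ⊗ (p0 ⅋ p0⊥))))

Derivation (root first):
[⊗]  ⊢ p0, ((p0⊥ ⅋ p0) ⊗ (p0⊥ ⊗ ((p0 ⅋ p0⊥) ⊗ (p0 ⅋ p0⊥))))
  [⅋]  ⊢ (p0⊥ ⅋ p0)
    [Ax]  ⊢ p0, p0⊥
  [⊗]  ⊢ p0, (p0⊥ ⊗ ((p0 ⅋ p0⊥) ⊗ (p0 ⅋ p0⊥)))
    [Ax]  ⊢ p0, p0⊥
    [⊗]  ⊢ ((p0 ⅋ p0⊥) ⊗ (p0 ⅋ p0⊥))
      [⅋]  ⊢ (p0 ⅋ p0⊥)
        [Ax]  ⊢ p0, p0⊥
      [⅋]  ⊢ (p0 ⅋ p0⊥)
        [Ax]  ⊢ p0, p0⊥

Result: YES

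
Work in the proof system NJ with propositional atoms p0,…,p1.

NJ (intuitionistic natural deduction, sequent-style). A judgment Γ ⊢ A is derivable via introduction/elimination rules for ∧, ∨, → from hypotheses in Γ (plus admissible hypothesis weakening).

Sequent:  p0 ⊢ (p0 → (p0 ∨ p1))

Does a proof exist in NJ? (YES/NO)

Derivation trace:
[Wk] p0 ⊢ (p0 → (p0 ∨ p1))
  [→I]  ⊢ (p0 → (p0 ∨ p1))
    [∨I₁] p0 ⊢ (p0 ∨ p1)
      [Ax] p0 ⊢ p0

Result: YES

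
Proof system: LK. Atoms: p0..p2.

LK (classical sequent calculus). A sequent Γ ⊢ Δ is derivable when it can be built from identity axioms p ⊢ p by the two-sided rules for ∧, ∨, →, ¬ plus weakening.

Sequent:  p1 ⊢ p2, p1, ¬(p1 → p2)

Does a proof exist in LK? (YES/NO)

Proof tree:
[¬R] p1 ⊢ p2, p1, ¬(p1 → p2)
  [WR] p1, (p1 → p2) ⊢ p2, p1
    [→L] p1, (p1 → p2) ⊢ p2
      [Ax] p1 ⊢ p1
      [Ax] p2 ⊢ p2

Result: YES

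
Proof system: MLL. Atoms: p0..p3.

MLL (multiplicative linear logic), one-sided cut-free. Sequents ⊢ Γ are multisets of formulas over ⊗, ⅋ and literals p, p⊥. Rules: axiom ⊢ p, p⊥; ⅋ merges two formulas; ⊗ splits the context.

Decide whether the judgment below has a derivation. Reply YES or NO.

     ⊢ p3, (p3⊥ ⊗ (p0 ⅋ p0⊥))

Derivation trace:
[⊗]  ⊢ p3, (p3⊥ ⊗ (p0 ⅋ p0⊥))
  [Ax]  ⊢ p3, p3⊥
  [⅋]  ⊢ (p0 ⅋ p0⊥)
    [Ax]  ⊢ p0, p0⊥

Result: YES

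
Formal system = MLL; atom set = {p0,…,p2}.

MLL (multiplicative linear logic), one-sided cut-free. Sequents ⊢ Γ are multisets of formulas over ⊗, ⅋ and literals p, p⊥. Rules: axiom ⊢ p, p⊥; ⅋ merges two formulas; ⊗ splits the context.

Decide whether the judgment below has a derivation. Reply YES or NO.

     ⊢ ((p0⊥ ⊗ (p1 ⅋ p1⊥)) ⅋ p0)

Proof tree:
[⅋]  ⊢ ((p0⊥ ⊗ (p1 ⅋ p1⊥)) ⅋ p0)
  [⊗]  ⊢ p0, (p0⊥ ⊗ (p1 ⅋ p1⊥))
    [Ax]  ⊢ p0, p0⊥
    [⅋]  ⊢ (p1 ⅋ p1⊥)
      [Ax]  ⊢ p1, p1⊥

Result: YES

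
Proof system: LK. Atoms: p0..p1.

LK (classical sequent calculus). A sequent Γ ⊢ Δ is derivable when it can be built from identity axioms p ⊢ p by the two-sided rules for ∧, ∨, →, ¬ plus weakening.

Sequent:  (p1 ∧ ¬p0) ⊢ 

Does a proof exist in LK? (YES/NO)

Truth-table refutation:
  v=00: Γ:[(p1 ∧ ¬p0)=F] Δ:[] refutes=False
  v=01: Γ:[(p1 ∧ ¬p0)=T] Δ:[] refutes=True  ← countermodel

Result: NO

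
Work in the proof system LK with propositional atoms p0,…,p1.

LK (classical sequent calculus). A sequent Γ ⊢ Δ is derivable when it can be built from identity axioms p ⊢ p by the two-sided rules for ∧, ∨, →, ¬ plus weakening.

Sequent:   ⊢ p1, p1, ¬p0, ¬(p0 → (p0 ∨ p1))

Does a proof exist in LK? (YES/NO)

Enumerate valuations to refute Γ ⊢ Δ:
  v=00: Γ:[] Δ:[p1=F, p1=F, ¬p0=T, ¬(p0 → (p0 ∨ p1))=F] refutes=False
  v=01: Γ:[] Δ:[p1=T, p1=T, ¬p0=T, ¬(p0 → (p0 ∨ p1))=F] refutes=False
  v=10: Γ:[] Δ:[p1=F, p1=F, ¬p0=F, ¬(p0 → (p0 ∨ p1))=F] refutes=True  ← countermodel

Result: NO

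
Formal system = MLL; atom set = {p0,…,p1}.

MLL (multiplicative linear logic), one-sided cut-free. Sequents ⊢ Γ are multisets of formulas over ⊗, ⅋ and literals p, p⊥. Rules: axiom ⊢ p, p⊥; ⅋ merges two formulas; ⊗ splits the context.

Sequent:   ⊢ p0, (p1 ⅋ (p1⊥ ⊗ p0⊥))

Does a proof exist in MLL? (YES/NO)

Derivation trace:
[⅋]  ⊢ p0, (p1 ⅋ (p1⊥ ⊗ p0⊥))
  [⊗]  ⊢ p1, p0, (p1⊥ ⊗ p0⊥)
    [Ax]  ⊢ p1, p1⊥
    [Ax]  ⊢ p0, p0⊥

Result: YES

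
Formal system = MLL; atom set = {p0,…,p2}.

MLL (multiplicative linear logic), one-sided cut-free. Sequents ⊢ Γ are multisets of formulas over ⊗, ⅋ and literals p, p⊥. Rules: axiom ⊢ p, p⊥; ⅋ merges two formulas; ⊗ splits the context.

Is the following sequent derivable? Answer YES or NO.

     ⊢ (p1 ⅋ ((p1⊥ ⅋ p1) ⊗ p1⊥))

Derivation (root first):
[⅋]  ⊢ (p1 ⅋ ((p1⊥ ⅋ p1) ⊗ p1⊥))
  [⊗]  ⊢ p1, ((p1⊥ ⅋ p1) ⊗ p1⊥)
    [⅋]  ⊢ (p1⊥ ⅋ p1)
      [Ax]  ⊢ p1, p1⊥
    [Ax]  ⊢ p1, p1⊥

Result: YES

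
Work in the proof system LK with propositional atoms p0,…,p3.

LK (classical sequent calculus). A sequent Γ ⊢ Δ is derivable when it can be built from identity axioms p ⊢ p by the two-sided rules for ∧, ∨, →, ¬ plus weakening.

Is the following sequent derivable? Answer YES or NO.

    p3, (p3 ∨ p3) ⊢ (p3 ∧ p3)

Proof tree:
[∧R] p3, (p3 ∨ p3) ⊢ (p3 ∧ p3)
  [∨L] (p3 ∨ p3) ⊢ p3
    [Ax] p3 ⊢ p3
    [Ax] p3 ⊢ p3
  [Ax] p3 ⊢ p3

Result: YES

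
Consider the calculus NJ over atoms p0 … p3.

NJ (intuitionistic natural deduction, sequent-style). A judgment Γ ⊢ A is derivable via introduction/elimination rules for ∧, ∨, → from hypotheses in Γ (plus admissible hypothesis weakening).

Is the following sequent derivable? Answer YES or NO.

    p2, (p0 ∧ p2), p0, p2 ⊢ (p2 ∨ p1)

Derivation trace:
[Wk] p2, (p0 ∧ p2), p0, p2 ⊢ (p2 ∨ p1)
  [Wk] p2, (p0 ∧ p2), p0 ⊢ (p2 ∨ p1)
    [∨I₁] p2, (p0 ∧ p2) ⊢ (p2 ∨ p1)
      [Wk] p2, (p0 ∧ p2) ⊢ p2
        [Ax] p2 ⊢ p2

Result: YES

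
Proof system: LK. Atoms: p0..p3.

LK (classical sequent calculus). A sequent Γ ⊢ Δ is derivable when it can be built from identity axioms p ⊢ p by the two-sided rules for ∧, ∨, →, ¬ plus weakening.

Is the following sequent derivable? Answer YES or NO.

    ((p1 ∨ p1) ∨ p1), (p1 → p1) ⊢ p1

Derivation (root first):
[→L] ((p1 ∨ p1) ∨ p1), (p1 → p1) ⊢ p1
  [∨L] ((p1 ∨ p1) ∨ p1) ⊢ p1
    [∨L] (p1 ∨ p1) ⊢ p1
      [Ax] p1 ⊢ p1
      [Ax] p1 ⊢ p1
    [Ax] p1 ⊢ p1
  [Ax] p1 ⊢ p1

Result: YES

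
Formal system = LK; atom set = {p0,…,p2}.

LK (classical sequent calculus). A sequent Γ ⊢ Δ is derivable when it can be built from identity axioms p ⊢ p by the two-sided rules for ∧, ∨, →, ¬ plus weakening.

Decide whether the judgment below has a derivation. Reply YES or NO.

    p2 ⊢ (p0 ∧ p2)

Search for a countermodel by truth-table:
  v=000: Γ:[p2=F] Δ:[(p0 ∧ p2)=F] refutes=False
  v=001: Γ:[p2=T] Δ:[(p0 ∧ p2)=F] refutes=True  ← countermodel

Result: NO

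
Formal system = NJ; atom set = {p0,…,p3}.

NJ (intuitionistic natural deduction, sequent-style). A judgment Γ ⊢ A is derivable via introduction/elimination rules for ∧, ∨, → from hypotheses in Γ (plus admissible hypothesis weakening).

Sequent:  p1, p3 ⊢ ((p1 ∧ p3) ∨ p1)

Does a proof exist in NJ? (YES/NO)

Proof tree:
[∨I₁] p1, p3 ⊢ ((p1 ∧ p3) ∨ p1)
  [∧I] p1, p3 ⊢ (p1 ∧ p3)
    [Ax] p1 ⊢ p1
    [Ax] p3 ⊢ p3

Result: YES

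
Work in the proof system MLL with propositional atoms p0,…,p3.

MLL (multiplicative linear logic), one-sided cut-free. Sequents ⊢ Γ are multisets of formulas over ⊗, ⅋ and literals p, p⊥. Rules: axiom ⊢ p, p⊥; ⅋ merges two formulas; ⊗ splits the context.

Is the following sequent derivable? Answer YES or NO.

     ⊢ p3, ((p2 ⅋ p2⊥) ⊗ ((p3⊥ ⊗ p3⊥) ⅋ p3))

Derivation trace:
[⊗]  ⊢ p3, ((p2 ⅋ p2⊥) ⊗ ((p3⊥ ⊗ p3⊥) ⅋ p3))
  [⅋]  ⊢ (p2 ⅋ p2⊥)
    [Ax]  ⊢ p2, p2⊥
  [⅋]  ⊢ p3, ((p3⊥ ⊗ p3⊥) ⅋ p3)
    [⊗]  ⊢ p3, p3, (p3⊥ ⊗ p3⊥)
      [Ax]  ⊢ p3, p3⊥
      [Ax]  ⊢ p3, p3⊥

Result: YES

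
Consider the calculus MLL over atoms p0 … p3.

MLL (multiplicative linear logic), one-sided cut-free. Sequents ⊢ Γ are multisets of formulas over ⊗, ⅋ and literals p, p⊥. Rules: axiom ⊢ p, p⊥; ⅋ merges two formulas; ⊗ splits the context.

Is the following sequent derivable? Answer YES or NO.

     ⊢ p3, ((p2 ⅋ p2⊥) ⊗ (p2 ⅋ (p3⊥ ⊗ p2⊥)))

Derivation (root first):
[⊗]  ⊢ p3, ((p2 ⅋ p2⊥) ⊗ (p2 ⅋ (p3⊥ ⊗ p2⊥)))
  [⅋]  ⊢ (p2 ⅋ p2⊥)
    [Ax]  ⊢ p2, p2⊥
  [⅋]  ⊢ p3, (p2 ⅋ (p3⊥ ⊗ p2⊥))
    [⊗]  ⊢ p3, p2, (p3⊥ ⊗ p2⊥)
      [Ax]  ⊢ p3, p3⊥
      [Ax]  ⊢ p2, p2⊥

Result: YES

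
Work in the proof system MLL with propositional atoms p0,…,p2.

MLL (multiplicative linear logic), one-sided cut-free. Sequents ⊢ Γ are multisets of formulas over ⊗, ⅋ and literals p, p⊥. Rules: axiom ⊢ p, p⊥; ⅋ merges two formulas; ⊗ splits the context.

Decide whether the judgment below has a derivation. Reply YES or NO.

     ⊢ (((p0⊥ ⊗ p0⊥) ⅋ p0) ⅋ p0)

Derivation (root first):
[⅋]  ⊢ (((p0⊥ ⊗ p0⊥) ⅋ p0) ⅋ p0)
  [⅋]  ⊢ p0, ((p0⊥ ⊗ p0⊥) ⅋ p0)
    [⊗]  ⊢ p0, p0, (p0⊥ ⊗ p0⊥)
      [Ax]  ⊢ p0, p0⊥
      [Ax]  ⊢ p0, p0⊥

Result: YES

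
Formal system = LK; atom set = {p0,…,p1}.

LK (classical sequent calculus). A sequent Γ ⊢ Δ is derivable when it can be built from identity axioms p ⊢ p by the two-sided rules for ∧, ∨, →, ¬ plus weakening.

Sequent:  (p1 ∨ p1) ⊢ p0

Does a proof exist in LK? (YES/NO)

Enumerate valuations to refute Γ ⊢ Δ:
  v=00: Γ:[(p1 ∨ p1)=F] Δ:[p0=F] refutes=False
  v=01: Γ:[(p1 ∨ p1)=T] Δ:[p0=F] refutes=True  ← countermodel

Result: NO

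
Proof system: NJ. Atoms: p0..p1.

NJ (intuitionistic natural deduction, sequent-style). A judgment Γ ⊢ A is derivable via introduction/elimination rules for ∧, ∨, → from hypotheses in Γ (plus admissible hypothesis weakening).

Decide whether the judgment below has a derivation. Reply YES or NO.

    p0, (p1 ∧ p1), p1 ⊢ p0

Derivation trace:
[Wk] p0, (p1 ∧ p1), p1 ⊢ p0
  [Wk] p0, (p1 ∧ p1) ⊢ p0
    [Ax] p0 ⊢ p0

Result: YES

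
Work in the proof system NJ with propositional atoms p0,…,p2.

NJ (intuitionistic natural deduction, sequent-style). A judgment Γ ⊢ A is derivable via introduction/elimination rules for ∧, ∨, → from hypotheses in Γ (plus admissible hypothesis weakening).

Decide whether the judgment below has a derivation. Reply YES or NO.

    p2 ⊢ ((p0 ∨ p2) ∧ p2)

Proof tree:
[∧I] p2 ⊢ ((p0 ∨ p2) ∧ p2)
  [∨I₂] p2 ⊢ (p0 ∨ p2)
    [Ax] p2 ⊢ p2
  [Ax] p2 ⊢ p2

Result: YES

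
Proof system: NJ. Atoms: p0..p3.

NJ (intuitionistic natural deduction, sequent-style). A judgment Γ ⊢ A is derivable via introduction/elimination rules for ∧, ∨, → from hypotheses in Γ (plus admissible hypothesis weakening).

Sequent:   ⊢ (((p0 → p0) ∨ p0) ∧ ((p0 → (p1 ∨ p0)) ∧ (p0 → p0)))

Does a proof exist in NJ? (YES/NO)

Derivation (root first):
[∧I]  ⊢ (((p0 → p0) ∨ p0) ∧ ((p0 → (p1 ∨ p0)) ∧ (p0 → p0)))
  [∨I₁]  ⊢ ((p0 → p0) ∨ p0)
    [→I]  ⊢ (p0 → p0)
      [Ax] p0 ⊢ p0
  [∧I]  ⊢ ((p0 → (p1 ∨ p0)) ∧ (p0 → p0))
    [→I]  ⊢ (p0 → (p1 ∨ p0))
      [∨I₂] p0 ⊢ (p1 ∨ p0)
        [Ax] p0 ⊢ p0
    [→I]  ⊢ (p0 → p0)
      [Ax] p0 ⊢ p0

Result: YES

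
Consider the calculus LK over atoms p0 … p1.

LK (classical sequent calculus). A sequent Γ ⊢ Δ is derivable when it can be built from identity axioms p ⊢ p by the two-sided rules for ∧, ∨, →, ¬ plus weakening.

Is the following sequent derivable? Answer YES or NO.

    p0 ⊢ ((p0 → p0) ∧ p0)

Derivation trace:
[∧R] p0 ⊢ ((p0 → p0) ∧ p0)
  [→R]  ⊢ (p0 → p0)
    [Ax] p0 ⊢ p0
  [Ax] p0 ⊢ p0

Result: YES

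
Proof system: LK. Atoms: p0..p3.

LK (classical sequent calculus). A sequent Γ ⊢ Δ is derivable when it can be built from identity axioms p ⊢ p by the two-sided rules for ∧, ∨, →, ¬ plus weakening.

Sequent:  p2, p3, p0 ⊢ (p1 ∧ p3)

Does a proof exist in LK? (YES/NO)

Search for a countermodel by truth-table:
  v=0000: Γ:[p2=F, p3=F, p0=F] Δ:[(p1 ∧ p3)=F] refutes=False
  v=0001: Γ:[p2=F, p3=T, p0=F] Δ:[(p1 ∧ p3)=F] refutes=False
  v=0010: Γ:[p2=T, p3=F, p0=F] Δ:[(p1 ∧ p3)=F] refutes=False
  v=0011: Γ:[p2=T, p3=T, p0=F] Δ:[(p1 ∧ p3)=F] refutes=False
  v=0100: Γ:[p2=F, p3=F, p0=F] Δ:[(p1 ∧ p3)=F] refutes=False
  v=0101: Γ:[p2=F, p3=T, p0=F] Δ:[(p1 ∧ p3)=T] refutes=False
  v=0110: Γ:[p2=T, p3=F, p0=F] Δ:[(p1 ∧ p3)=F] refutes=False
  v=0111: Γ:[p2=T, p3=T, p0=F] Δ:[(p1 ∧ p3)=T] refutes=False
  v=1000: Γ:[p2=F, p3=F, p0=T] Δ:[(p1 ∧ p3)=F] refutes=False
  v=1001: Γ:[p2=F, p3=T, p0=T] Δ:[(p1 ∧ p3)=F] refutes=False
  v=1010: Γ:[p2=T, p3=F, p0=T] Δ:[(p1 ∧ p3)=F] refutes=False
  v=1011: Γ:[p2=T, p3=T, p0=T] Δ:[(p1 ∧ p3)=F] refutes=True  ← countermodel

Result: NO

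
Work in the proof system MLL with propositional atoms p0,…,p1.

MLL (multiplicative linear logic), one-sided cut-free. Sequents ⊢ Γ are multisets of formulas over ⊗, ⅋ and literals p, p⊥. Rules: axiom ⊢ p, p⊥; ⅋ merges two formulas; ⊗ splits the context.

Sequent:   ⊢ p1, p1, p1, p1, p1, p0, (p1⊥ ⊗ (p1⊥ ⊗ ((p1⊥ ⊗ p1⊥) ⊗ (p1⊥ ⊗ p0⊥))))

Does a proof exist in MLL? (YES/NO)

Derivation trace:
[⊗]  ⊢ p1, p1, p1, p1, p1, p0, (p1⊥ ⊗ (p1⊥ ⊗ ((p1⊥ ⊗ p1⊥) ⊗ (p1⊥ ⊗ p0⊥))))
  [Ax]  ⊢ p1, p1⊥
  [⊗]  ⊢ p1, p1, p1, p1, p0, (p1⊥ ⊗ ((p1⊥ ⊗ p1⊥) ⊗ (p1⊥ ⊗ p0⊥)))
    [Ax]  ⊢ p1, p1⊥
    [⊗]  ⊢ p1, p1, p1, p0, ((p1⊥ ⊗ p1⊥) ⊗ (p1⊥ ⊗ p0⊥))
      [⊗]  ⊢ p1, p1, (p1⊥ ⊗ p1⊥)
        [Ax]  ⊢ p1, p1⊥
        [Ax]  ⊢ p1, p1⊥
      [⊗]  ⊢ p1, p0, (p1⊥ ⊗ p0⊥)
        [Ax]  ⊢ p1, p1⊥
        [Ax]  ⊢ p0, p0⊥

Result: YES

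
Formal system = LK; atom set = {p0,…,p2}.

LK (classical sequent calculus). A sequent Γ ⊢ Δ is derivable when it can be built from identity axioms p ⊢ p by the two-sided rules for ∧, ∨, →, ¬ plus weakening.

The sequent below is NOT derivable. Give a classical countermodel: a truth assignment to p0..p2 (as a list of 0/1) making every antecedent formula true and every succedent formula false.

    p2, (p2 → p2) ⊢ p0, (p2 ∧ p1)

Enumerate valuations to refute Γ ⊢ Δ:
  v=000: Γ:[p2=F, (p2 → p2)=T] Δ:[p0=F, (p2 ∧ p1)=F] refutes=False
  v=001: Γ:[p2=T, (p2 → p2)=T] Δ:[p0=F, (p2 ∧ p1)=F] refutes=True  ← countermodel

Result: [0, 0, 1]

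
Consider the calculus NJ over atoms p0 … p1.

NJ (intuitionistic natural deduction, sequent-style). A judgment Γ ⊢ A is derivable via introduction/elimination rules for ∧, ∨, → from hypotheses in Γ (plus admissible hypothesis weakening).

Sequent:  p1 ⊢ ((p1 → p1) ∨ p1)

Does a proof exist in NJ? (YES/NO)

Derivation trace:
[Wk] p1 ⊢ ((p1 → p1) ∨ p1)
  [∨I₁]  ⊢ ((p1 → p1) ∨ p1)
    [→I]  ⊢ (p1 → p1)
      [Ax] p1 ⊢ p1

Result: YES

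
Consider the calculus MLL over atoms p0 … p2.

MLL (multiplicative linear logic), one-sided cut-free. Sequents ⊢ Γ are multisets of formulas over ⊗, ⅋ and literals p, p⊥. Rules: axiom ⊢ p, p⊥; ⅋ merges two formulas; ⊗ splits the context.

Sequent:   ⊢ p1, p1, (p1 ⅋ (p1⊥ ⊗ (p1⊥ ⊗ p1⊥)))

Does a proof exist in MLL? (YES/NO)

Derivation trace:
[⅋]  ⊢ p1, p1, (p1 ⅋ (p1⊥ ⊗ (p1⊥ ⊗ p1⊥)))
  [⊗]  ⊢ p1, p1, p1, (p1⊥ ⊗ (p1⊥ ⊗ p1⊥))
    [Ax]  ⊢ p1, p1⊥
    [⊗]  ⊢ p1, p1, (p1⊥ ⊗ p1⊥)
      [Ax]  ⊢ p1, p1⊥
      [Ax]  ⊢ p1, p1⊥

Result: YES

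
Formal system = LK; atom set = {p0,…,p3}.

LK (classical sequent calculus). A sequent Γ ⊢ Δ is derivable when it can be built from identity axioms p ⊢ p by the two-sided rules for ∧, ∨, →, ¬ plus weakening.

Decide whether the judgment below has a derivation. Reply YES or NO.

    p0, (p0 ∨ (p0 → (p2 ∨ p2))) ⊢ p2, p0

Proof tree:
[∨L] p0, (p0 ∨ (p0 → (p2 ∨ p2))) ⊢ p2, p0
  [Ax] p0 ⊢ p0
  [→L] p0, (p0 → (p2 ∨ p2)) ⊢ p2
    [Ax] p0 ⊢ p0
    [∨L] (p2 ∨ p2) ⊢ p2
      [Ax] p2 ⊢ p2
      [Ax] p2 ⊢ p2

Result: YES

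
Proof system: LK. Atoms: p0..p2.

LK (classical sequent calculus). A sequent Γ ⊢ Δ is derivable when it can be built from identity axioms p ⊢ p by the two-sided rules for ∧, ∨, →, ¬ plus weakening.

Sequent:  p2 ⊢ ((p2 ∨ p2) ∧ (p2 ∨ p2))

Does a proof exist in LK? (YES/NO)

Proof tree:
[∧R] p2 ⊢ ((p2 ∨ p2) ∧ (p2 ∨ p2))
  [∨R] p2 ⊢ (p2 ∨ p2)
    [WR] p2 ⊢ p2, p2
      [Ax] p2 ⊢ p2
  [∨R] p2 ⊢ (p2 ∨ p2)
    [WR] p2 ⊢ p2, p2
      [Ax] p2 ⊢ p2

Result: YES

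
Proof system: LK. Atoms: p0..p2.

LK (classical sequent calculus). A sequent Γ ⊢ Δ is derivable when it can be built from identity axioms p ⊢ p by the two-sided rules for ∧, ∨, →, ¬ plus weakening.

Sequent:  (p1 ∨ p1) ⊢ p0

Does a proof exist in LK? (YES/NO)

Search for a countermodel by truth-table:
  v=000: Γ:[(p1 ∨ p1)=F] Δ:[p0=F] refutes=False
  v=001: Γ:[(p1 ∨ p1)=F] Δ:[p0=F] refutes=False
  v=010: Γ:[(p1 ∨ p1)=T] Δ:[p0=F] refutes=True  ← countermodel

Result: NO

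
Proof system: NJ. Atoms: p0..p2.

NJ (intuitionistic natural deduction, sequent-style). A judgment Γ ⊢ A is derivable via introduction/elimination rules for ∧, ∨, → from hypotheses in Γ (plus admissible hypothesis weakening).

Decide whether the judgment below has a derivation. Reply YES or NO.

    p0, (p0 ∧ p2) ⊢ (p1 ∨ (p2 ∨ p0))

Proof tree:
[∨I₂] p0, (p0 ∧ p2) ⊢ (p1 ∨ (p2 ∨ p0))
  [∨I₂] p0, (p0 ∧ p2) ⊢ (p2 ∨ p0)
    [Wk] p0, (p0 ∧ p2) ⊢ p0
      [Ax] p0 ⊢ p0

Result: YES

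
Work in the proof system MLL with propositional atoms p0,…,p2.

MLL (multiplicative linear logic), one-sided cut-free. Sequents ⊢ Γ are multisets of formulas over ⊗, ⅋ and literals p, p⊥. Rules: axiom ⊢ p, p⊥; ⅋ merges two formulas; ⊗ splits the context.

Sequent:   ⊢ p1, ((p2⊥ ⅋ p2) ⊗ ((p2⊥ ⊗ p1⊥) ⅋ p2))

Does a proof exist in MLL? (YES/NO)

Proof tree:
[⊗]  ⊢ p1, ((p2⊥ ⅋ p2) ⊗ ((p2⊥ ⊗ p1⊥) ⅋ p2))
  [⅋]  ⊢ (p2⊥ ⅋ p2)
    [Ax]  ⊢ p2, p2⊥
  [⅋]  ⊢ p1, ((p2⊥ ⊗ p1⊥) ⅋ p2)
    [⊗]  ⊢ p2, p1, (p2⊥ ⊗ p1⊥)
      [Ax]  ⊢ p2, p2⊥
      [Ax]  ⊢ p1, p1⊥

Result: YES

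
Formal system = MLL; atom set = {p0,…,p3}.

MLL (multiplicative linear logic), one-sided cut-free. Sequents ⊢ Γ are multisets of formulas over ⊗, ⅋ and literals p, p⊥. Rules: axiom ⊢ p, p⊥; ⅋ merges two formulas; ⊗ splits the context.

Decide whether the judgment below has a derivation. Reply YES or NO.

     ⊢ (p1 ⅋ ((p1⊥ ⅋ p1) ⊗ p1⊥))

Derivation trace:
[⅋]  ⊢ (p1 ⅋ ((p1⊥ ⅋ p1) ⊗ p1⊥))
  [⊗]  ⊢ p1, ((p1⊥ ⅋ p1) ⊗ p1⊥)
    [⅋]  ⊢ (p1⊥ ⅋ p1)
      [Ax]  ⊢ p1, p1⊥
    [Ax]  ⊢ p1, p1⊥

Result: YES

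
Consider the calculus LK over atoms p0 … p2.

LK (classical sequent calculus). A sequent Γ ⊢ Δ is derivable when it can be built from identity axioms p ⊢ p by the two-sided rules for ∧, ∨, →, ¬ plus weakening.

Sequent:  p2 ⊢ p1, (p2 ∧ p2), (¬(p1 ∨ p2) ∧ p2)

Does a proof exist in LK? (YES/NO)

Derivation (root first):
[∧R] p2 ⊢ p1, (p2 ∧ p2), (¬(p1 ∨ p2) ∧ p2)
  [¬R]  ⊢ p1, (p2 ∧ p2), ¬(p1 ∨ p2)
    [∨L] (p1 ∨ p2) ⊢ p1, (p2 ∧ p2)
      [Ax] p1 ⊢ p1
      [∧R] p2 ⊢ (p2 ∧ p2)
        [Ax] p2 ⊢ p2
        [Ax] p2 ⊢ p2
  [Ax] p2 ⊢ p2

Result: YES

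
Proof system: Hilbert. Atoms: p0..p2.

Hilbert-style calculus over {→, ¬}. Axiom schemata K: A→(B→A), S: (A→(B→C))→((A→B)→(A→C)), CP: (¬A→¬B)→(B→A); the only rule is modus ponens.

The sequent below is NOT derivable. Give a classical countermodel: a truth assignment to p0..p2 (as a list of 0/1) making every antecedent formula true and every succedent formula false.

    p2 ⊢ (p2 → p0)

Truth-table refutation:
  v=000: Γ:[p2=F] Δ:[(p2 → p0)=T] refutes=False
  v=001: Γ:[p2=T] Δ:[(p2 → p0)=F] refutes=True  ← countermodel

Result: [0, 0, 1]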